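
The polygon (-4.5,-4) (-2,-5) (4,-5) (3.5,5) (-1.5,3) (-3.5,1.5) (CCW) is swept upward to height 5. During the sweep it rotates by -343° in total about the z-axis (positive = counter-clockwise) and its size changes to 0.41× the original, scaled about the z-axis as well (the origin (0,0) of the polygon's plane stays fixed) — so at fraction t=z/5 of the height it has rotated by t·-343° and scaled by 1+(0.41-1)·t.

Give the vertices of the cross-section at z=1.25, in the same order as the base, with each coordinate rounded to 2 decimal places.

Cross-section at z=1.25: (-3.68,3.57) (-4.38,1.38) (-4.00,-3.72) (4.47,-2.66) (2.46,1.46) (1.05,3.07)

t = z/height = 1.25/5 = 0.25
s = 1 + (scale-1)·z/height = 1 + (0.41-1)·1.25/5 = 0.852500
θ = twist·z/height = -343°·1.25/5 = -85.7500° = -1.496620 rad
cos θ = 0.074108, sin θ = -0.997250 (intermediates below are computed at full precision and shown rounded to 5 d.p.)
v1: (-4.5,-4) → rotate → (-4.32249,4.19119) → ×s → (-3.68492,3.57299) → (-3.68,3.57)
v2: (-2,-5) → rotate → (-5.13447,1.62396) → ×s → (-4.37713,1.38442) → (-4.38,1.38)
v3: (4,-5) → rotate → (-4.68982,-4.35954) → ×s → (-3.99807,-3.71651) → (-4.00,-3.72)
v4: (3.5,5) → rotate → (5.24563,-3.11983) → ×s → (4.47190,-2.65966) → (4.47,-2.66)
v5: (-1.5,3) → rotate → (2.88059,1.71820) → ×s → (2.45570,1.46477) → (2.46,1.46)
v6: (-3.5,1.5) → rotate → (1.23650,3.60154) → ×s → (1.05411,3.07031) → (1.05,3.07)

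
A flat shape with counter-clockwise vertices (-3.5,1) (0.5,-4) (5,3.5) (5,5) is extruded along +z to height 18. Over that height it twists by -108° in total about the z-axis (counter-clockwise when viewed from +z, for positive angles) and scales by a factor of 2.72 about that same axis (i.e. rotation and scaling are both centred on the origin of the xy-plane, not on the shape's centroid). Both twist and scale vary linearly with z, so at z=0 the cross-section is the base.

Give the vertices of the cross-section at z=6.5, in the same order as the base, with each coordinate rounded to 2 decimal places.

t = z/height = 6.5/18 = 0.361111
s = 1 + (scale-1)·z/height = 1 + (2.72-1)·6.5/18 = 1.621111
θ = twist·z/height = -108°·6.5/18 = -39.0000° = -0.680678 rad
cos θ = 0.777146, sin θ = -0.629320 (intermediates below are computed at full precision and shown rounded to 5 d.p.)
v1: (-3.5,1) → rotate → (-2.09069,2.97977) → ×s → (-3.38924,4.83053) → (-3.39,4.83)
v2: (0.5,-4) → rotate → (-2.12871,-3.42324) → ×s → (-3.45087,-5.54946) → (-3.45,-5.55)
v3: (5,3.5) → rotate → (6.08835,-0.42659) → ×s → (9.86989,-0.69155) → (9.87,-0.69)
v4: (5,5) → rotate → (7.03233,0.73913) → ×s → (11.40019,1.19821) → (11.40,1.20)

Cross-section at z=6.5: (-3.39,4.83) (-3.45,-5.55) (9.87,-0.69) (11.40,1.20)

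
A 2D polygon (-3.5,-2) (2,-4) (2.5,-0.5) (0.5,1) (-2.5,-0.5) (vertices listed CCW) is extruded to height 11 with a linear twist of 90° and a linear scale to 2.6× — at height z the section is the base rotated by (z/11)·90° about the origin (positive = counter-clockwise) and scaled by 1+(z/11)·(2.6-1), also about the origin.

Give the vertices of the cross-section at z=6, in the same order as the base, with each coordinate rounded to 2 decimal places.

t = z/height = 6/11 = 0.545455
s = 1 + (scale-1)·z/height = 1 + (2.6-1)·6/11 = 1.872727
θ = twist·z/height = 90°·6/11 = 49.0909° = 0.856798 rad
cos θ = 0.654861, sin θ = 0.755750 (intermediates below are computed at full precision and shown rounded to 5 d.p.)
v1: (-3.5,-2) → rotate → (-0.78051,-3.95484) → ×s → (-1.46169,-7.40635) → (-1.46,-7.41)
v2: (2,-4) → rotate → (4.33272,-1.10794) → ×s → (8.11400,-2.07488) → (8.11,-2.07)
v3: (2.5,-0.5) → rotate → (2.01503,1.56194) → ×s → (3.77360,2.92509) → (3.77,2.93)
v4: (0.5,1) → rotate → (-0.42832,1.03274) → ×s → (-0.80213,1.93403) → (-0.80,1.93)
v5: (-2.5,-0.5) → rotate → (-1.25928,-2.21680) → ×s → (-2.35828,-4.15147) → (-2.36,-4.15)

Cross-section at z=6: (-1.46,-7.41) (8.11,-2.07) (3.77,2.93) (-0.80,1.93) (-2.36,-4.15)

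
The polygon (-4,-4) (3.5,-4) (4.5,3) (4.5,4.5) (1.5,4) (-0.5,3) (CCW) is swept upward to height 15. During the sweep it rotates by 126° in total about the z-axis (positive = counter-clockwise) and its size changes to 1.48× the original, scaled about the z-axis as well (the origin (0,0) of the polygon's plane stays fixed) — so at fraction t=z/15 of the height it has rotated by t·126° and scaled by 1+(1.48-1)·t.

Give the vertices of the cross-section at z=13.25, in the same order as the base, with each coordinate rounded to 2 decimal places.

t = z/height = 13.25/15 = 0.883333
s = 1 + (scale-1)·z/height = 1 + (1.48-1)·13.25/15 = 1.424000
θ = twist·z/height = 126°·13.25/15 = 111.3000° = 1.942551 rad
cos θ = -0.363251, sin θ = 0.931691 (intermediates below are computed at full precision and shown rounded to 5 d.p.)
v1: (-4,-4) → rotate → (5.17977,-2.27376) → ×s → (7.37599,-3.23783) → (7.38,-3.24)
v2: (3.5,-4) → rotate → (2.45539,4.71392) → ×s → (3.49647,6.71263) → (3.50,6.71)
v3: (4.5,3) → rotate → (-4.42970,3.10286) → ×s → (-6.30790,4.41847) → (-6.31,4.42)
v4: (4.5,4.5) → rotate → (-5.82724,2.55798) → ×s → (-8.29799,3.64256) → (-8.30,3.64)
v5: (1.5,4) → rotate → (-4.27164,-0.05547) → ×s → (-6.08282,-0.07899) → (-6.08,-0.08)
v6: (-0.5,3) → rotate → (-2.61345,-1.55560) → ×s → (-3.72155,-2.21517) → (-3.72,-2.22)

Cross-section at z=13.25: (7.38,-3.24) (3.50,6.71) (-6.31,4.42) (-8.30,3.64) (-6.08,-0.08) (-3.72,-2.22)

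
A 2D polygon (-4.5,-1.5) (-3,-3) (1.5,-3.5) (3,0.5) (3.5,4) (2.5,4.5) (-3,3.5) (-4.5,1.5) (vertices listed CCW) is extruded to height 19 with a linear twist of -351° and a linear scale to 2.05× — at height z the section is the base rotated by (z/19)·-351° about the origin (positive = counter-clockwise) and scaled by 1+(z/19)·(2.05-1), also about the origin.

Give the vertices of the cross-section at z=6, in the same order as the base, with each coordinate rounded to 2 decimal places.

t = z/height = 6/19 = 0.315789
s = 1 + (scale-1)·z/height = 1 + (2.05-1)·6/19 = 1.331579
θ = twist·z/height = -351°·6/19 = -110.8421° = -1.934560 rad
cos θ = -0.355794, sin θ = -0.934564 (intermediates below are computed at full precision and shown rounded to 5 d.p.)
v1: (-4.5,-1.5) → rotate → (0.19923,4.73923) → ×s → (0.26528,6.31066) → (0.27,6.31)
v2: (-3,-3) → rotate → (-1.73631,3.87107) → ×s → (-2.31204,5.15464) → (-2.31,5.15)
v3: (1.5,-3.5) → rotate → (-3.80467,-0.15657) → ×s → (-5.06621,-0.20848) → (-5.07,-0.21)
v4: (3,0.5) → rotate → (-0.60010,-2.98159) → ×s → (-0.79908,-3.97022) → (-0.80,-3.97)
v5: (3.5,4) → rotate → (2.49298,-4.69415) → ×s → (3.31960,-6.25063) → (3.32,-6.25)
v6: (2.5,4.5) → rotate → (3.31606,-3.93748) → ×s → (4.41559,-5.24307) → (4.42,-5.24)
v7: (-3,3.5) → rotate → (4.33836,1.55841) → ×s → (5.77687,2.07515) → (5.78,2.08)
v8: (-4.5,1.5) → rotate → (3.00292,3.67185) → ×s → (3.99862,4.88936) → (4.00,4.89)

Cross-section at z=6: (0.27,6.31) (-2.31,5.15) (-5.07,-0.21) (-0.80,-3.97) (3.32,-6.25) (4.42,-5.24) (5.78,2.08) (4.00,4.89)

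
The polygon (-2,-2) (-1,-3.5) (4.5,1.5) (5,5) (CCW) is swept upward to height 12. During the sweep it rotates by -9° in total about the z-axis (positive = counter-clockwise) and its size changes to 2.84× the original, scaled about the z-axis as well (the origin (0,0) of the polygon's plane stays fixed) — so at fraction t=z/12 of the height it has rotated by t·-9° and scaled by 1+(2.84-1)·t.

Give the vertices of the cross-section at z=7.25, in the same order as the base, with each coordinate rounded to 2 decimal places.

t = z/height = 7.25/12 = 0.604167
s = 1 + (scale-1)·z/height = 1 + (2.84-1)·7.25/12 = 2.111667
θ = twist·z/height = -9°·7.25/12 = -5.4375° = -0.094902 rad
cos θ = 0.995500, sin θ = -0.094760 (intermediates below are computed at full precision and shown rounded to 5 d.p.)
v1: (-2,-2) → rotate → (-2.18052,-1.80148) → ×s → (-4.60453,-3.80413) → (-4.60,-3.80)
v2: (-1,-3.5) → rotate → (-1.32716,-3.38949) → ×s → (-2.80252,-7.15747) → (-2.80,-7.16)
v3: (4.5,1.5) → rotate → (4.62189,1.06683) → ×s → (9.75989,2.25279) → (9.76,2.25)
v4: (5,5) → rotate → (5.45130,4.50370) → ×s → (11.51133,9.51032) → (11.51,9.51)

Cross-section at z=7.25: (-4.60,-3.80) (-2.80,-7.16) (9.76,2.25) (11.51,9.51)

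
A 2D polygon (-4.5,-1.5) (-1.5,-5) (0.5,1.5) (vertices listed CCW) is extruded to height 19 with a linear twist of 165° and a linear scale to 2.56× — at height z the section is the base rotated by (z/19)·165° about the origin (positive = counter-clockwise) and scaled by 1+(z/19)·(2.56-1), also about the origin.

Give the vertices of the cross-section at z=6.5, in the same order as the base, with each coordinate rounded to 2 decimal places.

Cross-section at z=6.5: (-1.90,-7.02) (5.12,-6.16) (-1.49,1.91)

t = z/height = 6.5/19 = 0.342105
s = 1 + (scale-1)·z/height = 1 + (2.56-1)·6.5/19 = 1.533684
θ = twist·z/height = 165°·6.5/19 = 56.4474° = 0.985192 rad
cos θ = 0.552703, sin θ = 0.833378 (intermediates below are computed at full precision and shown rounded to 5 d.p.)
v1: (-4.5,-1.5) → rotate → (-1.23709,-4.57926) → ×s → (-1.89731,-7.02313) → (-1.90,-7.02)
v2: (-1.5,-5) → rotate → (3.33784,-4.01358) → ×s → (5.11919,-6.15557) → (5.12,-6.16)
v3: (0.5,1.5) → rotate → (-0.97372,1.24574) → ×s → (-1.49337,1.91058) → (-1.49,1.91)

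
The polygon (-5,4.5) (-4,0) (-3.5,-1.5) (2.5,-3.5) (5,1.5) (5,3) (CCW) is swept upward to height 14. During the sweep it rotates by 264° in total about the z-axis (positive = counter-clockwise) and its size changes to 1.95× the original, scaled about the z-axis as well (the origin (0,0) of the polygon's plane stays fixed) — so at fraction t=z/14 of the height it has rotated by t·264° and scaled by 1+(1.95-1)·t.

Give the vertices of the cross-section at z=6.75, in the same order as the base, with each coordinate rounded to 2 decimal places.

Cross-section at z=6.75: (-0.80,-9.77) (3.53,-4.64) (4.83,-2.74) (1.85,5.99) (-6.16,4.48) (-7.90,3.15)

t = z/height = 6.75/14 = 0.482143
s = 1 + (scale-1)·z/height = 1 + (1.95-1)·6.75/14 = 1.458036
θ = twist·z/height = 264°·6.75/14 = 127.2857° = 2.221555 rad
cos θ = -0.605790, sin θ = 0.795625 (intermediates below are computed at full precision and shown rounded to 5 d.p.)
v1: (-5,4.5) → rotate → (-0.55136,-6.70418) → ×s → (-0.80390,-9.77493) → (-0.80,-9.77)
v2: (-4,0) → rotate → (2.42316,-3.18250) → ×s → (3.53305,-4.64020) → (3.53,-4.64)
v3: (-3.5,-1.5) → rotate → (3.31370,-1.87600) → ×s → (4.83150,-2.73528) → (4.83,-2.74)
v4: (2.5,-3.5) → rotate → (1.27021,4.10933) → ×s → (1.85201,5.99154) → (1.85,5.99)
v5: (5,1.5) → rotate → (-4.22239,3.06944) → ×s → (-6.15639,4.47535) → (-6.16,4.48)
v6: (5,3) → rotate → (-5.41582,2.16075) → ×s → (-7.89646,3.15045) → (-7.90,3.15)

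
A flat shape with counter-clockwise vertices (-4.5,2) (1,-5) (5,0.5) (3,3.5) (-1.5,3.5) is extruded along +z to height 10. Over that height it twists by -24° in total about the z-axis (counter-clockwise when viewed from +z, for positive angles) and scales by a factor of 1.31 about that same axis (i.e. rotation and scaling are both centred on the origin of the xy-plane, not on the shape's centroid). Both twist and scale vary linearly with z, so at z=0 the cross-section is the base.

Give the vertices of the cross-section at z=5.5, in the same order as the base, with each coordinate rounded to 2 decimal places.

t = z/height = 5.5/10 = 0.55
s = 1 + (scale-1)·z/height = 1 + (1.31-1)·5.5/10 = 1.170500
θ = twist·z/height = -24°·5.5/10 = -13.2000° = -0.230383 rad
cos θ = 0.973579, sin θ = -0.228351 (intermediates below are computed at full precision and shown rounded to 5 d.p.)
v1: (-4.5,2) → rotate → (-3.92440,2.97474) → ×s → (-4.59351,3.48193) → (-4.59,3.48)
v2: (1,-5) → rotate → (-0.16818,-5.09625) → ×s → (-0.19685,-5.96516) → (-0.20,-5.97)
v3: (5,0.5) → rotate → (4.98207,-0.65496) → ×s → (5.83151,-0.76664) → (5.83,-0.77)
v4: (3,3.5) → rotate → (3.71996,2.72247) → ×s → (4.35422,3.18666) → (4.35,3.19)
v5: (-1.5,3.5) → rotate → (-0.66114,3.75005) → ×s → (-0.77386,4.38944) → (-0.77,4.39)

Cross-section at z=5.5: (-4.59,3.48) (-0.20,-5.97) (5.83,-0.77) (4.35,3.19) (-0.77,4.39)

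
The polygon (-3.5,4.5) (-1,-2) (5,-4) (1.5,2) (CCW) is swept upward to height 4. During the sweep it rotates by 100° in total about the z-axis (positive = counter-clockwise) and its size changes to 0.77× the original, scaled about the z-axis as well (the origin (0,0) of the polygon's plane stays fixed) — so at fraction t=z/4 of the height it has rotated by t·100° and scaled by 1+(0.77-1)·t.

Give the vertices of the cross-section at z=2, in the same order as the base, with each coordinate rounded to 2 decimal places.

t = z/height = 2/4 = 0.5
s = 1 + (scale-1)·z/height = 1 + (0.77-1)·2/4 = 0.885000
θ = twist·z/height = 100°·2/4 = 50.0000° = 0.872665 rad
cos θ = 0.642788, sin θ = 0.766044 (intermediates below are computed at full precision and shown rounded to 5 d.p.)
v1: (-3.5,4.5) → rotate → (-5.69696,0.21139) → ×s → (-5.04181,0.18708) → (-5.04,0.19)
v2: (-1,-2) → rotate → (0.88930,-2.05162) → ×s → (0.78703,-1.81568) → (0.79,-1.82)
v3: (5,-4) → rotate → (6.27812,1.25907) → ×s → (5.55613,1.11428) → (5.56,1.11)
v4: (1.5,2) → rotate → (-0.56791,2.43464) → ×s → (-0.50260,2.15466) → (-0.50,2.15)

Cross-section at z=2: (-5.04,0.19) (0.79,-1.82) (5.56,1.11) (-0.50,2.15)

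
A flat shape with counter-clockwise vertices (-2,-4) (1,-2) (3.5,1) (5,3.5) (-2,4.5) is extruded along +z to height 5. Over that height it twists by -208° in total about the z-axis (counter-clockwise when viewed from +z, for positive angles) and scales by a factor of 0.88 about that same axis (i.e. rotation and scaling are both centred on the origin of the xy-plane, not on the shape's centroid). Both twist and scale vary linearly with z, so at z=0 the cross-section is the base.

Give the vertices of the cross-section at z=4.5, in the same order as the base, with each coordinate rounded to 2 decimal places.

t = z/height = 4.5/5 = 0.9
s = 1 + (scale-1)·z/height = 1 + (0.88-1)·4.5/5 = 0.892000
θ = twist·z/height = -208°·4.5/5 = -187.2000° = -3.267256 rad
cos θ = -0.992115, sin θ = 0.125333 (intermediates below are computed at full precision and shown rounded to 5 d.p.)
v1: (-2,-4) → rotate → (2.48556,3.71779) → ×s → (2.21712,3.31627) → (2.22,3.32)
v2: (1,-2) → rotate → (-0.74145,2.10956) → ×s → (-0.66137,1.88173) → (-0.66,1.88)
v3: (3.5,1) → rotate → (-3.59773,-0.55345) → ×s → (-3.20918,-0.49368) → (-3.21,-0.49)
v4: (5,3.5) → rotate → (-5.39924,-2.84574) → ×s → (-4.81612,-2.53840) → (-4.82,-2.54)
v5: (-2,4.5) → rotate → (1.42023,-4.71518) → ×s → (1.26685,-4.20594) → (1.27,-4.21)

Cross-section at z=4.5: (2.22,3.32) (-0.66,1.88) (-3.21,-0.49) (-4.82,-2.54) (1.27,-4.21)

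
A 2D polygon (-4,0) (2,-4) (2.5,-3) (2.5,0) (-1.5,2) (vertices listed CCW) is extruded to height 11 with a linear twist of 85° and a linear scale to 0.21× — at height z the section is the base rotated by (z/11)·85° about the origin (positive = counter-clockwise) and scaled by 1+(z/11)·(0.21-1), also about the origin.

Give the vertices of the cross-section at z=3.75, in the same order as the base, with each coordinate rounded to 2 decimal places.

t = z/height = 3.75/11 = 0.340909
s = 1 + (scale-1)·z/height = 1 + (0.21-1)·3.75/11 = 0.730682
θ = twist·z/height = 85°·3.75/11 = 28.9773° = 0.505749 rad
cos θ = 0.874812, sin θ = 0.484463 (intermediates below are computed at full precision and shown rounded to 5 d.p.)
v1: (-4,0) → rotate → (-3.49925,-1.93785) → ×s → (-2.55684,-1.41595) → (-2.56,-1.42)
v2: (2,-4) → rotate → (3.68747,-2.53032) → ×s → (2.69437,-1.84886) → (2.69,-1.85)
v3: (2.5,-3) → rotate → (3.64042,-1.41328) → ×s → (2.65999,-1.03266) → (2.66,-1.03)
v4: (2.5,0) → rotate → (2.18703,1.21116) → ×s → (1.59802,0.88497) → (1.60,0.88)
v5: (-1.5,2) → rotate → (-2.28114,1.02293) → ×s → (-1.66679,0.74744) → (-1.67,0.75)

Cross-section at z=3.75: (-2.56,-1.42) (2.69,-1.85) (2.66,-1.03) (1.60,0.88) (-1.67,0.75)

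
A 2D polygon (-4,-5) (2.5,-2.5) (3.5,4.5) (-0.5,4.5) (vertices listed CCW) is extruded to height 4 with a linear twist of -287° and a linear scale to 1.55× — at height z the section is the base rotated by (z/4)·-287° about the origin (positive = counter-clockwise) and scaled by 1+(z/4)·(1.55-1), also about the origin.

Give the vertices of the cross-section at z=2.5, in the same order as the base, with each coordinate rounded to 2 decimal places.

Cross-section at z=2.5: (5.30,6.78) (-3.40,3.32) (-4.64,-6.10) (0.74,-6.04)

t = z/height = 2.5/4 = 0.625
s = 1 + (scale-1)·z/height = 1 + (1.55-1)·2.5/4 = 1.343750
θ = twist·z/height = -287°·2.5/4 = -179.3750° = -3.130684 rad
cos θ = -0.999941, sin θ = -0.010908 (intermediates below are computed at full precision and shown rounded to 5 d.p.)
v1: (-4,-5) → rotate → (3.94522,5.04333) → ×s → (5.30139,6.77698) → (5.30,6.78)
v2: (2.5,-2.5) → rotate → (-2.52712,2.47258) → ×s → (-3.39582,3.32253) → (-3.40,3.32)
v3: (3.5,4.5) → rotate → (-3.45071,-4.53791) → ×s → (-4.63689,-6.09782) → (-4.64,-6.10)
v4: (-0.5,4.5) → rotate → (0.54906,-4.49428) → ×s → (0.73779,-6.03919) → (0.74,-6.04)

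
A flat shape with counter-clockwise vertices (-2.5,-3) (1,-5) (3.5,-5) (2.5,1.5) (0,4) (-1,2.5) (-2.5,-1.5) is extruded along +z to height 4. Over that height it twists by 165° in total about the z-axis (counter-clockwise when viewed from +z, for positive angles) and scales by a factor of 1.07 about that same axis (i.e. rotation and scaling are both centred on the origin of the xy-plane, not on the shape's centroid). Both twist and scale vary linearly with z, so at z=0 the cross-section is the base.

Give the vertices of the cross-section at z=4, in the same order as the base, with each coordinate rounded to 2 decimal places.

t = z/height = 4/4 = 1
s = 1 + (scale-1)·z/height = 1 + (1.07-1)·4/4 = 1.070000
θ = twist·z/height = 165°·4/4 = 165.0000° = 2.879793 rad
cos θ = -0.965926, sin θ = 0.258819 (intermediates below are computed at full precision and shown rounded to 5 d.p.)
v1: (-2.5,-3) → rotate → (3.19127,2.25073) → ×s → (3.41466,2.40828) → (3.41,2.41)
v2: (1,-5) → rotate → (0.32817,5.08845) → ×s → (0.35114,5.44464) → (0.35,5.44)
v3: (3.5,-5) → rotate → (-2.08665,5.73550) → ×s → (-2.23271,6.13698) → (-2.23,6.14)
v4: (2.5,1.5) → rotate → (-2.80304,-0.80184) → ×s → (-2.99926,-0.85797) → (-3.00,-0.86)
v5: (0,4) → rotate → (-1.03528,-3.86370) → ×s → (-1.10775,-4.13416) → (-1.11,-4.13)
v6: (-1,2.5) → rotate → (0.31888,-2.67363) → ×s → (0.34120,-2.86079) → (0.34,-2.86)
v7: (-2.5,-1.5) → rotate → (2.80304,0.80184) → ×s → (2.99926,0.85797) → (3.00,0.86)

Cross-section at z=4: (3.41,2.41) (0.35,5.44) (-2.23,6.14) (-3.00,-0.86) (-1.11,-4.13) (0.34,-2.86) (3.00,0.86)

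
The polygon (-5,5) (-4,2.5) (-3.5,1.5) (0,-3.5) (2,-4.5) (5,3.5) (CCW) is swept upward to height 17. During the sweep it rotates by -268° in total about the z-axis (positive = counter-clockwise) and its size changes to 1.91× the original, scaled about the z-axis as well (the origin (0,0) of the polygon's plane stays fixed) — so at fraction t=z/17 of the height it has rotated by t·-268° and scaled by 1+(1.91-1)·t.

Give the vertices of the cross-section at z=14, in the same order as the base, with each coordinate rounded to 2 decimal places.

t = z/height = 14/17 = 0.823529
s = 1 + (scale-1)·z/height = 1 + (1.91-1)·14/17 = 1.749412
θ = twist·z/height = -268°·14/17 = -220.7059° = -3.852044 rad
cos θ = -0.758067, sin θ = 0.652176 (intermediates below are computed at full precision and shown rounded to 5 d.p.)
v1: (-5,5) → rotate → (0.52946,-7.05122) → ×s → (0.92624,-12.33548) → (0.93,-12.34)
v2: (-4,2.5) → rotate → (1.40183,-4.50387) → ×s → (2.45238,-7.87913) → (2.45,-7.88)
v3: (-3.5,1.5) → rotate → (1.67497,-3.41972) → ×s → (2.93021,-5.98249) → (2.93,-5.98)
v4: (0,-3.5) → rotate → (2.28262,2.65324) → ×s → (3.99324,4.64160) → (3.99,4.64)
v5: (2,-4.5) → rotate → (1.41866,4.71566) → ×s → (2.48182,8.24962) → (2.48,8.25)
v6: (5,3.5) → rotate → (-6.07295,0.60765) → ×s → (-10.62410,1.06302) → (-10.62,1.06)

Cross-section at z=14: (0.93,-12.34) (2.45,-7.88) (2.93,-5.98) (3.99,4.64) (2.48,8.25) (-10.62,1.06)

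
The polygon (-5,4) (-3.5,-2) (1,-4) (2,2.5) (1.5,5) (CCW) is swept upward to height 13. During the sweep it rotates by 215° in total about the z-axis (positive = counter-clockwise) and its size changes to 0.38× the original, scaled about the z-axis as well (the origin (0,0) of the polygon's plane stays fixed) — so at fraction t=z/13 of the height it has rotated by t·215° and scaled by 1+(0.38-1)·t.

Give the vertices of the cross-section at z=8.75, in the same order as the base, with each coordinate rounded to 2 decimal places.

Cross-section at z=8.75: (1.03,-3.59) (2.34,-0.23) (0.87,2.24) (-1.79,-0.52) (-2.40,-1.87)

t = z/height = 8.75/13 = 0.673077
s = 1 + (scale-1)·z/height = 1 + (0.38-1)·8.75/13 = 0.582692
θ = twist·z/height = 215°·8.75/13 = 144.7115° = 2.525693 rad
cos θ = -0.816254, sin θ = 0.577693 (intermediates below are computed at full precision and shown rounded to 5 d.p.)
v1: (-5,4) → rotate → (1.77050,-6.15348) → ×s → (1.03165,-3.58559) → (1.03,-3.59)
v2: (-3.5,-2) → rotate → (4.01228,-0.38942) → ×s → (2.33792,-0.22691) → (2.34,-0.23)
v3: (1,-4) → rotate → (1.49452,3.84271) → ×s → (0.87084,2.23912) → (0.87,2.24)
v4: (2,2.5) → rotate → (-3.07674,-0.88525) → ×s → (-1.79279,-0.51583) → (-1.79,-0.52)
v5: (1.5,5) → rotate → (-4.11285,-3.21473) → ×s → (-2.39652,-1.87320) → (-2.40,-1.87)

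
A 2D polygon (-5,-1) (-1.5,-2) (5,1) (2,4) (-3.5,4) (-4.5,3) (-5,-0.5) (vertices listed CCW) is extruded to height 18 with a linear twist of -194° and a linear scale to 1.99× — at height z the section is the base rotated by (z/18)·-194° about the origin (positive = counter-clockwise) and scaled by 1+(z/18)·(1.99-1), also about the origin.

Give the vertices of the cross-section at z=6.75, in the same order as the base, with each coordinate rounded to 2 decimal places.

Cross-section at z=6.75: (-3.34,6.14) (-3.23,1.15) (3.34,-6.14) (6.05,-0.99) (3.82,6.21) (2.10,7.11) (-2.69,6.34)

t = z/height = 6.75/18 = 0.375
s = 1 + (scale-1)·z/height = 1 + (1.99-1)·6.75/18 = 1.371250
θ = twist·z/height = -194°·6.75/18 = -72.7500° = -1.269727 rad
cos θ = 0.296542, sin θ = -0.955020 (intermediates below are computed at full precision and shown rounded to 5 d.p.)
v1: (-5,-1) → rotate → (-2.43773,4.47856) → ×s → (-3.34273,6.14122) → (-3.34,6.14)
v2: (-1.5,-2) → rotate → (-2.35485,0.83945) → ×s → (-3.22909,1.15109) → (-3.23,1.15)
v3: (5,1) → rotate → (2.43773,-4.47856) → ×s → (3.34273,-6.14122) → (3.34,-6.14)
v4: (2,4) → rotate → (4.41316,-0.72387) → ×s → (6.05155,-0.99261) → (6.05,-0.99)
v5: (-3.5,4) → rotate → (2.78218,4.52874) → ×s → (3.81507,6.21003) → (3.82,6.21)
v6: (-4.5,3) → rotate → (1.53062,5.18721) → ×s → (2.09887,7.11297) → (2.10,7.11)
v7: (-5,-0.5) → rotate → (-1.96022,4.62683) → ×s → (-2.68795,6.34454) → (-2.69,6.34)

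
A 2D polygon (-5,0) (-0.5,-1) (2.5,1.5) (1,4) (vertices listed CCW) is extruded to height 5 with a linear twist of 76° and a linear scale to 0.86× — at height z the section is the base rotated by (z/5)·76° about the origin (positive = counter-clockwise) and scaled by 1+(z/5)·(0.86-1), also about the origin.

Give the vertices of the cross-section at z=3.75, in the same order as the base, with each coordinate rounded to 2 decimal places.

t = z/height = 3.75/5 = 0.75
s = 1 + (scale-1)·z/height = 1 + (0.86-1)·3.75/5 = 0.895000
θ = twist·z/height = 76°·3.75/5 = 57.0000° = 0.994838 rad
cos θ = 0.544639, sin θ = 0.838671 (intermediates below are computed at full precision and shown rounded to 5 d.p.)
v1: (-5,0) → rotate → (-2.72320,-4.19335) → ×s → (-2.43726,-3.75305) → (-2.44,-3.75)
v2: (-0.5,-1) → rotate → (0.56635,-0.96397) → ×s → (0.50688,-0.86276) → (0.51,-0.86)
v3: (2.5,1.5) → rotate → (0.10359,2.91363) → ×s → (0.09271,2.60770) → (0.09,2.61)
v4: (1,4) → rotate → (-2.81004,3.01723) → ×s → (-2.51499,2.70042) → (-2.51,2.70)

Cross-section at z=3.75: (-2.44,-3.75) (0.51,-0.86) (0.09,2.61) (-2.51,2.70)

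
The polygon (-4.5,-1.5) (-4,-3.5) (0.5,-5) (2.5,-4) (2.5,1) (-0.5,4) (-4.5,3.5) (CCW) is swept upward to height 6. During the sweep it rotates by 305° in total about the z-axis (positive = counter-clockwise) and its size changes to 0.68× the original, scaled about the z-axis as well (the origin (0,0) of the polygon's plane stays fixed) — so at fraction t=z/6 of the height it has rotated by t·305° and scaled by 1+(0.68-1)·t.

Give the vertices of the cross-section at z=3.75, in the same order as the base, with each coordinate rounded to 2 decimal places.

Cross-section at z=3.75: (3.32,1.84) (2.63,3.34) (-1.13,3.86) (-2.56,2.78) (-1.82,-1.16) (0.98,-3.07) (4.05,-2.09)

t = z/height = 3.75/6 = 0.625
s = 1 + (scale-1)·z/height = 1 + (0.68-1)·3.75/6 = 0.800000
θ = twist·z/height = 305°·3.75/6 = 190.6250° = 3.327034 rad
cos θ = -0.982855, sin θ = -0.184380 (intermediates below are computed at full precision and shown rounded to 5 d.p.)
v1: (-4.5,-1.5) → rotate → (4.14628,2.30399) → ×s → (3.31702,1.84319) → (3.32,1.84)
v2: (-4,-3.5) → rotate → (3.28609,4.17751) → ×s → (2.62887,3.34201) → (2.63,3.34)
v3: (0.5,-5) → rotate → (-1.41333,4.82208) → ×s → (-1.13066,3.85767) → (-1.13,3.86)
v4: (2.5,-4) → rotate → (-3.19466,3.47047) → ×s → (-2.55573,2.77638) → (-2.56,2.78)
v5: (2.5,1) → rotate → (-2.27276,-1.44381) → ×s → (-1.81821,-1.15504) → (-1.82,-1.16)
v6: (-0.5,4) → rotate → (1.22895,-3.83923) → ×s → (0.98316,-3.07138) → (0.98,-3.07)
v7: (-4.5,3.5) → rotate → (5.06818,-2.61028) → ×s → (4.05454,-2.08823) → (4.05,-2.09)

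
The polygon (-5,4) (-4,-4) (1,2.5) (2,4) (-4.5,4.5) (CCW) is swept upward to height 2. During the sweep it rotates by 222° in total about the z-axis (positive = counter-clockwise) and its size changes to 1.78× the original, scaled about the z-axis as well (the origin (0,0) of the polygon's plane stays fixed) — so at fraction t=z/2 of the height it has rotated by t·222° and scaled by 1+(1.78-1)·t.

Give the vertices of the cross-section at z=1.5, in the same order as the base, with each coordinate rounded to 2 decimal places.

Cross-section at z=1.5: (6.23,-8.01) (7.64,4.68) (-2.47,-3.48) (-4.56,-5.42) (5.27,-8.60)

t = z/height = 1.5/2 = 0.75
s = 1 + (scale-1)·z/height = 1 + (1.78-1)·1.5/2 = 1.585000
θ = twist·z/height = 222°·1.5/2 = 166.5000° = 2.905973 rad
cos θ = -0.972370, sin θ = 0.233445 (intermediates below are computed at full precision and shown rounded to 5 d.p.)
v1: (-5,4) → rotate → (3.92807,-5.05671) → ×s → (6.22599,-8.01488) → (6.23,-8.01)
v2: (-4,-4) → rotate → (4.82326,2.95570) → ×s → (7.64487,4.68478) → (7.64,4.68)
v3: (1,2.5) → rotate → (-1.55598,-2.19748) → ×s → (-2.46623,-3.48300) → (-2.47,-3.48)
v4: (2,4) → rotate → (-2.87852,-3.42259) → ×s → (-4.56246,-5.42480) → (-4.56,-5.42)
v5: (-4.5,4.5) → rotate → (3.32516,-5.42617) → ×s → (5.27038,-8.60048) → (5.27,-8.60)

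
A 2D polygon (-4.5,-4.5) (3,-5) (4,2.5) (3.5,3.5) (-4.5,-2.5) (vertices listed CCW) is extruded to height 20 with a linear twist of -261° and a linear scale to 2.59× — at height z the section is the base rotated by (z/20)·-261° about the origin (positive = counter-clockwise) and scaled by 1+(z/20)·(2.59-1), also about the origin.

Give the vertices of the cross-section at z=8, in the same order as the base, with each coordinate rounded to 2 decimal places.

t = z/height = 8/20 = 0.4
s = 1 + (scale-1)·z/height = 1 + (2.59-1)·8/20 = 1.636000
θ = twist·z/height = -261°·8/20 = -104.4000° = -1.822124 rad
cos θ = -0.248690, sin θ = -0.968583 (intermediates below are computed at full precision and shown rounded to 5 d.p.)
v1: (-4.5,-4.5) → rotate → (-3.23952,5.47773) → ×s → (-5.29985,8.96156) → (-5.30,8.96)
v2: (3,-5) → rotate → (-5.58899,-1.66230) → ×s → (-9.14358,-2.71952) → (-9.14,-2.72)
v3: (4,2.5) → rotate → (1.42670,-4.49606) → ×s → (2.33408,-7.35555) → (2.33,-7.36)
v4: (3.5,3.5) → rotate → (2.51963,-4.26046) → ×s → (4.12211,-6.97011) → (4.12,-6.97)
v5: (-4.5,-2.5) → rotate → (-1.30235,4.98035) → ×s → (-2.13065,8.14785) → (-2.13,8.15)

Cross-section at z=8: (-5.30,8.96) (-9.14,-2.72) (2.33,-7.36) (4.12,-6.97) (-2.13,8.15)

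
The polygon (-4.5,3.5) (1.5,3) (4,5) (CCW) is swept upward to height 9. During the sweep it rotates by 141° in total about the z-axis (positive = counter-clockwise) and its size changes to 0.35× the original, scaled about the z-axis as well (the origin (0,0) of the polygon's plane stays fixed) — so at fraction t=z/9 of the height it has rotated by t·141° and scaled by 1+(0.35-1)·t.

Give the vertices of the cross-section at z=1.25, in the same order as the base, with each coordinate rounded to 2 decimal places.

Cross-section at z=1.25: (-4.92,1.63) (0.37,3.03) (1.90,5.51)

t = z/height = 1.25/9 = 0.138889
s = 1 + (scale-1)·z/height = 1 + (0.35-1)·1.25/9 = 0.909722
θ = twist·z/height = 141°·1.25/9 = 19.5833° = 0.341794 rad
cos θ = 0.942155, sin θ = 0.335178 (intermediates below are computed at full precision and shown rounded to 5 d.p.)
v1: (-4.5,3.5) → rotate → (-5.41282,1.78924) → ×s → (-4.92416,1.62771) → (-4.92,1.63)
v2: (1.5,3) → rotate → (0.40770,3.32923) → ×s → (0.37089,3.02868) → (0.37,3.03)
v3: (4,5) → rotate → (2.09273,6.05149) → ×s → (1.90381,5.50517) → (1.90,5.51)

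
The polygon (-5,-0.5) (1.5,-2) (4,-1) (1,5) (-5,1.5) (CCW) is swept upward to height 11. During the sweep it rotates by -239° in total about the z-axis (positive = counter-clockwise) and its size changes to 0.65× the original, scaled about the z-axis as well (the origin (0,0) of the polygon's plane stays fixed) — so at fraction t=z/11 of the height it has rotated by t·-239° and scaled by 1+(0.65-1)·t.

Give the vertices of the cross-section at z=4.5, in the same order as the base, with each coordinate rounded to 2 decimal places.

Cross-section at z=4.5: (0.15,4.30) (-1.87,-1.04) (-1.31,-3.28) (4.13,-1.43) (1.85,4.07)

t = z/height = 4.5/11 = 0.409091
s = 1 + (scale-1)·z/height = 1 + (0.65-1)·4.5/11 = 0.856818
θ = twist·z/height = -239°·4.5/11 = -97.7727° = -1.706456 rad
cos θ = -0.135244, sin θ = -0.990812 (intermediates below are computed at full precision and shown rounded to 5 d.p.)
v1: (-5,-0.5) → rotate → (0.18081,5.02168) → ×s → (0.15492,4.30267) → (0.15,4.30)
v2: (1.5,-2) → rotate → (-2.18449,-1.21573) → ×s → (-1.87171,-1.04166) → (-1.87,-1.04)
v3: (4,-1) → rotate → (-1.53179,-3.82801) → ×s → (-1.31246,-3.27990) → (-1.31,-3.28)
v4: (1,5) → rotate → (4.81882,-1.66703) → ×s → (4.12885,-1.42834) → (4.13,-1.43)
v5: (-5,1.5) → rotate → (2.16244,4.75120) → ×s → (1.85282,4.07091) → (1.85,4.07)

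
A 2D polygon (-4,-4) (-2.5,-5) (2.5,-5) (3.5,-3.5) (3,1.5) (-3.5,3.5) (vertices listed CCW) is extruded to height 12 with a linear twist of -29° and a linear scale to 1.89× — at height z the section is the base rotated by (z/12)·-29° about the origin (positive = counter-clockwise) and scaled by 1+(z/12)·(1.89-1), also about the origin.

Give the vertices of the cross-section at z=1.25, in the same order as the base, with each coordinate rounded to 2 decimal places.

Cross-section at z=1.25: (-4.60,-4.13) (-3.02,-5.31) (2.44,-5.60) (3.62,-4.02) (3.36,1.46) (-3.62,4.02)

t = z/height = 1.25/12 = 0.104167
s = 1 + (scale-1)·z/height = 1 + (1.89-1)·1.25/12 = 1.092708
θ = twist·z/height = -29°·1.25/12 = -3.0208° = -0.052723 rad
cos θ = 0.998610, sin θ = -0.052699 (intermediates below are computed at full precision and shown rounded to 5 d.p.)
v1: (-4,-4) → rotate → (-4.20524,-3.78365) → ×s → (-4.59510,-4.13442) → (-4.60,-4.13)
v2: (-2.5,-5) → rotate → (-2.76002,-4.86130) → ×s → (-3.01590,-5.31199) → (-3.02,-5.31)
v3: (2.5,-5) → rotate → (2.23303,-5.12480) → ×s → (2.44005,-5.59991) → (2.44,-5.60)
v4: (3.5,-3.5) → rotate → (3.31069,-3.67958) → ×s → (3.61762,-4.02071) → (3.62,-4.02)
v5: (3,1.5) → rotate → (3.07488,1.33982) → ×s → (3.35995,1.46403) → (3.36,1.46)
v6: (-3.5,3.5) → rotate → (-3.31069,3.67958) → ×s → (-3.61762,4.02071) → (-3.62,4.02)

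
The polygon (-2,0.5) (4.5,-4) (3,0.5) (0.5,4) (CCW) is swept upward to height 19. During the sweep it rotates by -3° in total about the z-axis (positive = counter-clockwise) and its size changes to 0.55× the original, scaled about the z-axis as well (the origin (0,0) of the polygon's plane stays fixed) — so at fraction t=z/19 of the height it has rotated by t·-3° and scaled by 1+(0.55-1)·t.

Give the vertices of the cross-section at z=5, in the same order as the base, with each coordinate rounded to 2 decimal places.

Cross-section at z=5: (-1.76,0.47) (3.92,-3.58) (2.65,0.40) (0.49,3.52)

t = z/height = 5/19 = 0.263158
s = 1 + (scale-1)·z/height = 1 + (0.55-1)·5/19 = 0.881579
θ = twist·z/height = -3°·5/19 = -0.7895° = -0.013779 rad
cos θ = 0.999905, sin θ = -0.013778 (intermediates below are computed at full precision and shown rounded to 5 d.p.)
v1: (-2,0.5) → rotate → (-1.99292,0.52751) → ×s → (-1.75692,0.46504) → (-1.76,0.47)
v2: (4.5,-4) → rotate → (4.44446,-4.06162) → ×s → (3.91814,-3.58064) → (3.92,-3.58)
v3: (3,0.5) → rotate → (3.00660,0.45862) → ×s → (2.65056,0.40431) → (2.65,0.40)
v4: (0.5,4) → rotate → (0.55507,3.99273) → ×s → (0.48933,3.51991) → (0.49,3.52)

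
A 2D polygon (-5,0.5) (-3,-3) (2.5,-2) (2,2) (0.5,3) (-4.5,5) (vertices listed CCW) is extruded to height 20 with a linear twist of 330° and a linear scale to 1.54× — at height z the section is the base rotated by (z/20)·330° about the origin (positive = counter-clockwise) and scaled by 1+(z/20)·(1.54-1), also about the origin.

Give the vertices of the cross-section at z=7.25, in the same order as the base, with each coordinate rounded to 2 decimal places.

t = z/height = 7.25/20 = 0.3625
s = 1 + (scale-1)·z/height = 1 + (1.54-1)·7.25/20 = 1.195750
θ = twist·z/height = 330°·7.25/20 = 119.6250° = 2.087850 rad
cos θ = -0.494321, sin θ = 0.869279 (intermediates below are computed at full precision and shown rounded to 5 d.p.)
v1: (-5,0.5) → rotate → (2.03697,-4.59356) → ×s → (2.43570,-5.49275) → (2.44,-5.49)
v2: (-3,-3) → rotate → (4.09080,-1.12487) → ×s → (4.89158,-1.34507) → (4.89,-1.35)
v3: (2.5,-2) → rotate → (0.50276,3.16184) → ×s → (0.60117,3.78077) → (0.60,3.78)
v4: (2,2) → rotate → (-2.72720,0.74992) → ×s → (-3.26105,0.89671) → (-3.26,0.90)
v5: (0.5,3) → rotate → (-2.85500,-1.04832) → ×s → (-3.41386,-1.25353) → (-3.41,-1.25)
v6: (-4.5,5) → rotate → (-2.12195,-6.38336) → ×s → (-2.53732,-7.63291) → (-2.54,-7.63)

Cross-section at z=7.25: (2.44,-5.49) (4.89,-1.35) (0.60,3.78) (-3.26,0.90) (-3.41,-1.25) (-2.54,-7.63)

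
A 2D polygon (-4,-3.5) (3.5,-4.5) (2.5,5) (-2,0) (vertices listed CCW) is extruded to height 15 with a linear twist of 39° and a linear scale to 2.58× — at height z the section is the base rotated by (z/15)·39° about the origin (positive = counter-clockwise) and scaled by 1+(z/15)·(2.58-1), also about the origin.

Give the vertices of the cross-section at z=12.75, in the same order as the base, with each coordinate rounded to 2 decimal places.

t = z/height = 12.75/15 = 0.85
s = 1 + (scale-1)·z/height = 1 + (2.58-1)·12.75/15 = 2.343000
θ = twist·z/height = 39°·12.75/15 = 33.1500° = 0.578577 rad
cos θ = 0.837242, sin θ = 0.546833 (intermediates below are computed at full precision and shown rounded to 5 d.p.)
v1: (-4,-3.5) → rotate → (-1.43505,-5.11768) → ×s → (-3.36233,-11.99072) → (-3.36,-11.99)
v2: (3.5,-4.5) → rotate → (5.39109,-1.85367) → ×s → (12.63133,-4.34316) → (12.63,-4.34)
v3: (2.5,5) → rotate → (-0.64106,5.55329) → ×s → (-1.50200,13.01136) → (-1.50,13.01)
v4: (-2,0) → rotate → (-1.67448,-1.09367) → ×s → (-3.92332,-2.56246) → (-3.92,-2.56)

Cross-section at z=12.75: (-3.36,-11.99) (12.63,-4.34) (-1.50,13.01) (-3.92,-2.56)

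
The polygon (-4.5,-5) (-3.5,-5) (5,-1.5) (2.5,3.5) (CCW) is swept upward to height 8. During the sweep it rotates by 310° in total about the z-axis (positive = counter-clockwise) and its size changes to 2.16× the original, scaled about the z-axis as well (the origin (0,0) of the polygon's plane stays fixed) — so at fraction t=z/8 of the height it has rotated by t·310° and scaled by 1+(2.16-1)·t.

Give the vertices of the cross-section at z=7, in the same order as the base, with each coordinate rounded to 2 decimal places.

Cross-section at z=7: (-10.27,8.85) (-10.23,6.83) (-2.80,-10.14) (7.16,-4.88)

t = z/height = 7/8 = 0.875
s = 1 + (scale-1)·z/height = 1 + (2.16-1)·7/8 = 2.015000
θ = twist·z/height = 310°·7/8 = 271.2500° = 4.734206 rad
cos θ = 0.021815, sin θ = -0.999762 (intermediates below are computed at full precision and shown rounded to 5 d.p.)
v1: (-4.5,-5) → rotate → (-5.09698,4.38985) → ×s → (-10.27041,8.84556) → (-10.27,8.85)
v2: (-3.5,-5) → rotate → (-5.07516,3.39009) → ×s → (-10.22645,6.83104) → (-10.23,6.83)
v3: (5,-1.5) → rotate → (-1.39057,-5.03153) → ×s → (-2.80200,-10.13854) → (-2.80,-10.14)
v4: (2.5,3.5) → rotate → (3.55370,-2.42305) → ×s → (7.16071,-4.88245) → (7.16,-4.88)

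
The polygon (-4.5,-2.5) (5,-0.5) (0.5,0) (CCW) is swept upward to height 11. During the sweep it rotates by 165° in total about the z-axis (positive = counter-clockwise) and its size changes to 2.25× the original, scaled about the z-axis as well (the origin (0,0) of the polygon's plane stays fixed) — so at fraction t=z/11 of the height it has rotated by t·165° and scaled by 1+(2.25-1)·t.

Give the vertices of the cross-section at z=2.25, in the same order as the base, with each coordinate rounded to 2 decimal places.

Cross-section at z=2.25: (-2.95,-5.75) (5.57,2.97) (0.52,0.35)

t = z/height = 2.25/11 = 0.204545
s = 1 + (scale-1)·z/height = 1 + (2.25-1)·2.25/11 = 1.255682
θ = twist·z/height = 165°·2.25/11 = 33.7500° = 0.589049 rad
cos θ = 0.831470, sin θ = 0.555570 (intermediates below are computed at full precision and shown rounded to 5 d.p.)
v1: (-4.5,-2.5) → rotate → (-2.35269,-4.57874) → ×s → (-2.95423,-5.74944) → (-2.95,-5.75)
v2: (5,-0.5) → rotate → (4.43513,2.36212) → ×s → (5.56912,2.96607) → (5.57,2.97)
v3: (0.5,0) → rotate → (0.41573,0.27779) → ×s → (0.52203,0.34881) → (0.52,0.35)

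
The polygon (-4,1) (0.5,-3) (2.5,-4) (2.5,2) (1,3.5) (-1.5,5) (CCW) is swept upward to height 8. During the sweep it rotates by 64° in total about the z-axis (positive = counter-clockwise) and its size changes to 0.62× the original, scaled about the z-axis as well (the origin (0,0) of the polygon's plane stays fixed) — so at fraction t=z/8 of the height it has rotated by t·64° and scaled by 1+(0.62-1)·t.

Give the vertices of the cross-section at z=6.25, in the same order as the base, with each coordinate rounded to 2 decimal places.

t = z/height = 6.25/8 = 0.78125
s = 1 + (scale-1)·z/height = 1 + (0.62-1)·6.25/8 = 0.703125
θ = twist·z/height = 64°·6.25/8 = 50.0000° = 0.872665 rad
cos θ = 0.642788, sin θ = 0.766044 (intermediates below are computed at full precision and shown rounded to 5 d.p.)
v1: (-4,1) → rotate → (-3.33719,-2.42139) → ×s → (-2.34647,-1.70254) → (-2.35,-1.70)
v2: (0.5,-3) → rotate → (2.61953,-1.54534) → ×s → (1.84186,-1.08657) → (1.84,-1.09)
v3: (2.5,-4) → rotate → (4.67115,-0.65604) → ×s → (3.28440,-0.46128) → (3.28,-0.46)
v4: (2.5,2) → rotate → (0.07488,3.20069) → ×s → (0.05265,2.25048) → (0.05,2.25)
v5: (1,3.5) → rotate → (-2.03837,3.01580) → ×s → (-1.43323,2.12049) → (-1.43,2.12)
v6: (-1.5,5) → rotate → (-4.79440,2.06487) → ×s → (-3.37107,1.45186) → (-3.37,1.45)

Cross-section at z=6.25: (-2.35,-1.70) (1.84,-1.09) (3.28,-0.46) (0.05,2.25) (-1.43,2.12) (-3.37,1.45)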